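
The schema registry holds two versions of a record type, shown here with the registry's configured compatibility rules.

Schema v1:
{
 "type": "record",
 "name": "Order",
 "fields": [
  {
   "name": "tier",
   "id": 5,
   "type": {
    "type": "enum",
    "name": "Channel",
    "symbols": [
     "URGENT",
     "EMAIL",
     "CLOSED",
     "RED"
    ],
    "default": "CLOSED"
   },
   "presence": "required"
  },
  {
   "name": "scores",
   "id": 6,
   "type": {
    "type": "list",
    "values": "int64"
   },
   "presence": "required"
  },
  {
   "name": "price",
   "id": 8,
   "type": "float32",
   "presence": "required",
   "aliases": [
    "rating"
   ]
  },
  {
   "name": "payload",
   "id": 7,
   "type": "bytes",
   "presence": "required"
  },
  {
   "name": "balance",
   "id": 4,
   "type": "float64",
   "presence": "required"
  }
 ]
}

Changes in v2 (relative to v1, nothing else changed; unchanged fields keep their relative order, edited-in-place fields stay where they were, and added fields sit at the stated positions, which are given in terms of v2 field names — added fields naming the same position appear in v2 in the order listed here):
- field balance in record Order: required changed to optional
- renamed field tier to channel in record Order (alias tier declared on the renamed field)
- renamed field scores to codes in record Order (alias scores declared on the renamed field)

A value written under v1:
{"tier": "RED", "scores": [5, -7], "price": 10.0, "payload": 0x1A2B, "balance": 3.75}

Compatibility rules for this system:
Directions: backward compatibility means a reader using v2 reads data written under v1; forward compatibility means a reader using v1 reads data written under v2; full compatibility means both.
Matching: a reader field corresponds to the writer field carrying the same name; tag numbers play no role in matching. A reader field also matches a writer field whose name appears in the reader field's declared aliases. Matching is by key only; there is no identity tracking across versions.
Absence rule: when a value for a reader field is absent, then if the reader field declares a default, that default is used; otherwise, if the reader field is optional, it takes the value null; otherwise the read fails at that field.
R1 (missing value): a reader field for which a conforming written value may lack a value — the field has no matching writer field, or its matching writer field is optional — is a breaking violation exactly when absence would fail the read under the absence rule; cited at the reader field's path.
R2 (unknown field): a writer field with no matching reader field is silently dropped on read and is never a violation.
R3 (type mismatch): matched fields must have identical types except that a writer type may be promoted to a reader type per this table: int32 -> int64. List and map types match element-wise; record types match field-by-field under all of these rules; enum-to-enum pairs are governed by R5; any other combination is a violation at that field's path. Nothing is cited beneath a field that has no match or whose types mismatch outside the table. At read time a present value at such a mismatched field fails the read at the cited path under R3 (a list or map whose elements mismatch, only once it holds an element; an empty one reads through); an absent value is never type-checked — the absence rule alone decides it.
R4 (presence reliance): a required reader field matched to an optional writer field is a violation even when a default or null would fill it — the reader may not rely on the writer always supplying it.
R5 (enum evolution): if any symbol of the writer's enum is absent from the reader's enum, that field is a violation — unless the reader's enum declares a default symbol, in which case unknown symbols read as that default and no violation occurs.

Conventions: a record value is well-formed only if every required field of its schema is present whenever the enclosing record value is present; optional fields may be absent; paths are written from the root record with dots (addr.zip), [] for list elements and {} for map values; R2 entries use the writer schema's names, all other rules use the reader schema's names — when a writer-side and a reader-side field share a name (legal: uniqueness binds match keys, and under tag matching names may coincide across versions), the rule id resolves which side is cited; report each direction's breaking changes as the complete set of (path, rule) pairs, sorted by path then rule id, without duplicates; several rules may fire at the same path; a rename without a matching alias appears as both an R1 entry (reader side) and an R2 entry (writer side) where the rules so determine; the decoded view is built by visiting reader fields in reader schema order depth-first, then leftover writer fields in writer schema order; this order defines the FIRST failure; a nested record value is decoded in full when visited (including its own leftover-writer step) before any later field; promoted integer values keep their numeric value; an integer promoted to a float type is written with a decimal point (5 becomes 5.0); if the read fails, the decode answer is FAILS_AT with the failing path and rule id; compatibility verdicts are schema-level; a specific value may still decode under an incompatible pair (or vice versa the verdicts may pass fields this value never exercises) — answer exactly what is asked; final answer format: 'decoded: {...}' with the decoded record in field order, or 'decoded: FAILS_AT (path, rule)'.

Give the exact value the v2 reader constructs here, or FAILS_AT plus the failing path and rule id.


decoded: {"channel": "RED", "codes": [5, -7], "price": 10.0, "payload": 0x1A2B, "balance": 3.75}

arrows below run writer -> reader for Order
decode walk for Order under reader schema v2:
  channel := "RED" (from writer tier)
  codes := [5, -7] (from writer scores)
  price := 10.0
  payload := 0x1A2B
  balance := 3.75
  => decoded: {"channel": "RED", "codes": [5, -7], "price": 10.0, "payload": 0x1A2B, "balance": 3.75}
ruling out the remaining Order differences:
  field balance in record Order: required changed to optional -> schema-level compatibility only; this Order value's decode is unchanged


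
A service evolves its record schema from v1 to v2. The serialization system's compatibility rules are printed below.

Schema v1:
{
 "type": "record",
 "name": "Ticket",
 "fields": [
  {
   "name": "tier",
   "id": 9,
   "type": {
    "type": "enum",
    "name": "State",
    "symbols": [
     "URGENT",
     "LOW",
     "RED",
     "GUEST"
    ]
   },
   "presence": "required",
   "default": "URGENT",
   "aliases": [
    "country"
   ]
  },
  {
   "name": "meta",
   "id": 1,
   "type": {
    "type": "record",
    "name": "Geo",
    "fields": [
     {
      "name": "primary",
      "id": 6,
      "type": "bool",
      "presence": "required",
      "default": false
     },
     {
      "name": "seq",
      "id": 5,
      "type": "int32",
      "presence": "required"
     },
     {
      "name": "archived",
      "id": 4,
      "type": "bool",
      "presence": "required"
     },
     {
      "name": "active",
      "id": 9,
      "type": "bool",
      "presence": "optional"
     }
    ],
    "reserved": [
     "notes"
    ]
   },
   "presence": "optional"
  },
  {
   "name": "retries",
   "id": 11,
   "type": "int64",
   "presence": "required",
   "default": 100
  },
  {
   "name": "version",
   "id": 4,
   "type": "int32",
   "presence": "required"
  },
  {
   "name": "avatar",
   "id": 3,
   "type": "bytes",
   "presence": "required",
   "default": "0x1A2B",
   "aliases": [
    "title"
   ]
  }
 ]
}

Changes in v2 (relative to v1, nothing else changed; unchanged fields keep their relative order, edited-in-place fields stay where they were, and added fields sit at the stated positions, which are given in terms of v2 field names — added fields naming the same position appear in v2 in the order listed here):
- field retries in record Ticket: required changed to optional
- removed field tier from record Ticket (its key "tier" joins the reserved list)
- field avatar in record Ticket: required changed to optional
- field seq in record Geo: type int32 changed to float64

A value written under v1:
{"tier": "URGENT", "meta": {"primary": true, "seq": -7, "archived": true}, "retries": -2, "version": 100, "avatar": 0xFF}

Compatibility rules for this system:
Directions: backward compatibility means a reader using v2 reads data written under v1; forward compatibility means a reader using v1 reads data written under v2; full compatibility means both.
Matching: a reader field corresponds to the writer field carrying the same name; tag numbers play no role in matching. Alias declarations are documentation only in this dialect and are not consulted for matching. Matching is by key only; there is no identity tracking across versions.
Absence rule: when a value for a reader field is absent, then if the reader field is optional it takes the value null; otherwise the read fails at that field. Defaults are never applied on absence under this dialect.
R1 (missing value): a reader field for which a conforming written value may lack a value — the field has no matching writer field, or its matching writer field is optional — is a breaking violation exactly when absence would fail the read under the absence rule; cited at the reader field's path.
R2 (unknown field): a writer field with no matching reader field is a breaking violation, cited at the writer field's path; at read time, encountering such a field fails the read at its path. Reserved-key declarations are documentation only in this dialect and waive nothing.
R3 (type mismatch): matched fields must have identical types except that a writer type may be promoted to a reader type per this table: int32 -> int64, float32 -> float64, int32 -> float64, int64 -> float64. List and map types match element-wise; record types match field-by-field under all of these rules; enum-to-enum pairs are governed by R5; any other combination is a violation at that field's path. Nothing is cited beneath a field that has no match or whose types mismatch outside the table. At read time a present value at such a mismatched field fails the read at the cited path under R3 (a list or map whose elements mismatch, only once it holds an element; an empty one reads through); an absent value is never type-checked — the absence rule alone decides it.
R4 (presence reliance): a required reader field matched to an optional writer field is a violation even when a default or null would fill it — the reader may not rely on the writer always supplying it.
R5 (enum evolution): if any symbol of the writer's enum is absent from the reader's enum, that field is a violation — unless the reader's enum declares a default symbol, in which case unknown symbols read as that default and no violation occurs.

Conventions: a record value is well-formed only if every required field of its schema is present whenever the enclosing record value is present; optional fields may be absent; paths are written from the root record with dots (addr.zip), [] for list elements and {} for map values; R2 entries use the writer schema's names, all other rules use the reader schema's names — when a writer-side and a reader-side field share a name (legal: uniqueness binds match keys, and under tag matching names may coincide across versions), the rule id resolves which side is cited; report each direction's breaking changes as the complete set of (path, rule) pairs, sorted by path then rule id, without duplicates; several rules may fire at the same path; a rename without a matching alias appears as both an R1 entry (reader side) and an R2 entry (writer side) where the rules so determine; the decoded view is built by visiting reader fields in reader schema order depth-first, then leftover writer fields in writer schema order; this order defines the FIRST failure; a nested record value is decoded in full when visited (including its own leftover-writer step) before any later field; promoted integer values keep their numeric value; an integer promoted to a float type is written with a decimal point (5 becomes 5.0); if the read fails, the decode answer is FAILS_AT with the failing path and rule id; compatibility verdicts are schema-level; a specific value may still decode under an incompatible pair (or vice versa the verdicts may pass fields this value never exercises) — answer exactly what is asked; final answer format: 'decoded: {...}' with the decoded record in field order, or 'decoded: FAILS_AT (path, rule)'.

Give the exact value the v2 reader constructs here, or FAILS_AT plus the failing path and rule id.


each type pair in Ticket: writer, then reader
decode (reader v2):
  meta.primary := true
  meta.seq := -7.0 (int32 -> float64)
  meta.archived := true
  meta.active := null (not supplied -> null)
  retries := -2
  version := 100
  avatar := 0xFF
  read fails at tier under R2 (unknown field)
  => FAILS_AT (tier, R2)
checking off the Ticket differences that do not matter here:
  field retries in record Ticket: required changed to optional -> a verdict-level change on Ticket — the shown value reads the same
  field avatar in record Ticket: required changed to optional -> a verdict-level change on Ticket — the shown value reads the same
  field seq in record Geo: type int32 changed to float64 -> a verdict-level change on Ticket — the shown value reads the same

decoded: FAILS_AT (tier, R2)


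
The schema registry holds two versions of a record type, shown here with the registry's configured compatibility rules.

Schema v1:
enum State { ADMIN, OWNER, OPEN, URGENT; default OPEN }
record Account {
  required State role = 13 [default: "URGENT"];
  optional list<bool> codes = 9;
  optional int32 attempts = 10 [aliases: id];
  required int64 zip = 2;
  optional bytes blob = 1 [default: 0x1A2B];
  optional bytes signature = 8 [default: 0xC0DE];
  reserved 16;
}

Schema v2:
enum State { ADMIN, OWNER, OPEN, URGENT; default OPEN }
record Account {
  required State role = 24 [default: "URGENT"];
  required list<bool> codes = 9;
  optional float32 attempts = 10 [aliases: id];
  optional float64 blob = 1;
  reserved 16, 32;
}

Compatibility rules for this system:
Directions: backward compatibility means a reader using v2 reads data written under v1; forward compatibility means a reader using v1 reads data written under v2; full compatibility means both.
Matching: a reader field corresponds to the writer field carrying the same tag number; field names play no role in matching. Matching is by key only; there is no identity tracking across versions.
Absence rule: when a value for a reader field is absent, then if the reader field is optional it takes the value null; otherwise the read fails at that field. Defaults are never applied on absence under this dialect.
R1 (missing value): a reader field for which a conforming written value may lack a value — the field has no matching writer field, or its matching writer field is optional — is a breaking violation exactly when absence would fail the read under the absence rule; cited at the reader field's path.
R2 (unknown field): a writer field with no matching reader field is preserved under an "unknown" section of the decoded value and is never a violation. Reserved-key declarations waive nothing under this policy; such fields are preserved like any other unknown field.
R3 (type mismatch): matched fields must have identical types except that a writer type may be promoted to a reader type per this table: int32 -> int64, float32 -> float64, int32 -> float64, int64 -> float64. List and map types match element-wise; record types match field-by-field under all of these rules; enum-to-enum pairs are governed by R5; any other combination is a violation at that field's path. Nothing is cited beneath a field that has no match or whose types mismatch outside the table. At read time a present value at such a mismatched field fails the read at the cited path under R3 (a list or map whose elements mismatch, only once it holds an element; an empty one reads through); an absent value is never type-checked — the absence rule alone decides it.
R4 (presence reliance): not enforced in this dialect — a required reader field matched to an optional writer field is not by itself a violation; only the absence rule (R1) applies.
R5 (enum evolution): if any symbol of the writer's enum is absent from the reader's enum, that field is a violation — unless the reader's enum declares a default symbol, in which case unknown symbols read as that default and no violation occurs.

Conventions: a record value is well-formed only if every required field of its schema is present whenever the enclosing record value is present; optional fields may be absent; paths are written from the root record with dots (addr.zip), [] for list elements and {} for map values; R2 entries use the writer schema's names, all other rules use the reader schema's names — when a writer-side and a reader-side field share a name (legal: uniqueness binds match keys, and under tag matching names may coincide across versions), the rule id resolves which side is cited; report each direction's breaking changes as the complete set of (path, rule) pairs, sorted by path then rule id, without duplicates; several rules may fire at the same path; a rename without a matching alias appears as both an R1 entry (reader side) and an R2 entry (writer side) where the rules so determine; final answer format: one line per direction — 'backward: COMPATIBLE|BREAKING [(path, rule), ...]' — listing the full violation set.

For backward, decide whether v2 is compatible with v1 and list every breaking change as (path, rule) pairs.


arrows below run writer -> reader for Account
backward analysis of Account with v2 as reader and v1 as writer:
  role has no writer counterpart
  writer optional, list<bool> -> list<bool>: reader codes maps from writer codes
  writer optional, int32 -> float32: reader attempts maps from writer attempts
  writer optional, bytes -> float64: reader blob maps from writer blob
  role (writer side), unknown to reader
  zip (writer side), unknown to reader
  signature (writer side), unknown to reader
  breaking: (attempts, R3)
  breaking: (blob, R3)
  breaking: (codes, R1)
  breaking: (role, R1)
  => backward: BREAKING (4)
diffs on Account not affecting the asked answer:
  removed field signature from record Account -> triggers nothing under Account's printed rules — same verdict
  removed field zip from record Account -> matters only for Account's forward compatibility — outside the asked direction

backward: BREAKING [(attempts, R3), (blob, R3), (codes, R1), (role, R1)]


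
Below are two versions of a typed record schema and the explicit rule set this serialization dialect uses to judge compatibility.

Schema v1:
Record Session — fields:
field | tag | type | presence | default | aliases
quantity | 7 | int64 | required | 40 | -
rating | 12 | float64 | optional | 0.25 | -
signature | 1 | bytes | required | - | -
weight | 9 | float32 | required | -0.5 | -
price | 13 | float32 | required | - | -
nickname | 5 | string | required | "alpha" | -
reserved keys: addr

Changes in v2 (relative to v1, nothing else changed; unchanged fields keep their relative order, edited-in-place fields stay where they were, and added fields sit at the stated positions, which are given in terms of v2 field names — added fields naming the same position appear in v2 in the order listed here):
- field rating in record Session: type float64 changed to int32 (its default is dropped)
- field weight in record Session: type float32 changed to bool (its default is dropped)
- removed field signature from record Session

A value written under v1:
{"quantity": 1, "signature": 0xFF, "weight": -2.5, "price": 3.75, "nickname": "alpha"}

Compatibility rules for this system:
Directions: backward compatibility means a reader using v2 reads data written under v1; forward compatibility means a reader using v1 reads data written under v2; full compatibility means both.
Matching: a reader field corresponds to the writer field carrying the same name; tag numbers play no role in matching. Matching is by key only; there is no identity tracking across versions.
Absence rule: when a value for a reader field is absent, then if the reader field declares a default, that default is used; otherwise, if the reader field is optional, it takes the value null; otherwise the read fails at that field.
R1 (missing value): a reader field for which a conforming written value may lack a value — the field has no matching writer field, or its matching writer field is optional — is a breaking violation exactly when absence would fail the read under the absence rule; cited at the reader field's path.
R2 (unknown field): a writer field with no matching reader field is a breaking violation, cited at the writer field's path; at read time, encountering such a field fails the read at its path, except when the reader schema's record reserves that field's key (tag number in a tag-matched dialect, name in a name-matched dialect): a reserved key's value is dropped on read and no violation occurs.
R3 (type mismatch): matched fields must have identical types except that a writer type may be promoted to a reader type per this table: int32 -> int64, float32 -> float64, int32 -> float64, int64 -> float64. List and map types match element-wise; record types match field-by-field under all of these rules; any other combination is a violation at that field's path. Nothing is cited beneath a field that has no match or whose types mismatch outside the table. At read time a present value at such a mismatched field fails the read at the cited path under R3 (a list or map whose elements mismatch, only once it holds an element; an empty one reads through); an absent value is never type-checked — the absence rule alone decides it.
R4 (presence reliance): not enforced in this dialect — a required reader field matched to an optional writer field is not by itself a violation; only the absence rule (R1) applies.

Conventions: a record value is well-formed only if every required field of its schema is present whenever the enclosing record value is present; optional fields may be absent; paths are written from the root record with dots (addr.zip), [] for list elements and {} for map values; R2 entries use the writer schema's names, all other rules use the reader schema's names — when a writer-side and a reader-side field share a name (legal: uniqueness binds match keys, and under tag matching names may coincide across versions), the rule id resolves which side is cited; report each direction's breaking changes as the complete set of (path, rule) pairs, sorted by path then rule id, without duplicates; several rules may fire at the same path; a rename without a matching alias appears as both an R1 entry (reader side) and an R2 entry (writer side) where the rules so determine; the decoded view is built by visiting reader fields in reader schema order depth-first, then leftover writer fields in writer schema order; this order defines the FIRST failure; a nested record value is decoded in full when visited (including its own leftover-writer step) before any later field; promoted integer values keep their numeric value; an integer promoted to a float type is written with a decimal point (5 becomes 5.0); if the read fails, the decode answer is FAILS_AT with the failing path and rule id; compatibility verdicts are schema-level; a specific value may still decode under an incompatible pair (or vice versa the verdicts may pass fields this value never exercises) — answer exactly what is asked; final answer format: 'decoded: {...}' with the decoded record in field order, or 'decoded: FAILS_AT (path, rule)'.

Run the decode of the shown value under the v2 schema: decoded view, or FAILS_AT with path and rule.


decoded: FAILS_AT (weight, R3)

arrows below run writer -> reader for Session
decode walk for Session under reader schema v2:
  quantity := 1
  rating := null (missing; optional => null)
  read fails at weight under R3
  => FAILS_AT (weight, R3)
ruling out the remaining Session differences:
  field rating in record Session: type float64 changed to int32 (its default is dropped) -> shifts the Session verdicts, not this decode
  removed field signature from record Session -> shifts the Session verdicts, not this decode


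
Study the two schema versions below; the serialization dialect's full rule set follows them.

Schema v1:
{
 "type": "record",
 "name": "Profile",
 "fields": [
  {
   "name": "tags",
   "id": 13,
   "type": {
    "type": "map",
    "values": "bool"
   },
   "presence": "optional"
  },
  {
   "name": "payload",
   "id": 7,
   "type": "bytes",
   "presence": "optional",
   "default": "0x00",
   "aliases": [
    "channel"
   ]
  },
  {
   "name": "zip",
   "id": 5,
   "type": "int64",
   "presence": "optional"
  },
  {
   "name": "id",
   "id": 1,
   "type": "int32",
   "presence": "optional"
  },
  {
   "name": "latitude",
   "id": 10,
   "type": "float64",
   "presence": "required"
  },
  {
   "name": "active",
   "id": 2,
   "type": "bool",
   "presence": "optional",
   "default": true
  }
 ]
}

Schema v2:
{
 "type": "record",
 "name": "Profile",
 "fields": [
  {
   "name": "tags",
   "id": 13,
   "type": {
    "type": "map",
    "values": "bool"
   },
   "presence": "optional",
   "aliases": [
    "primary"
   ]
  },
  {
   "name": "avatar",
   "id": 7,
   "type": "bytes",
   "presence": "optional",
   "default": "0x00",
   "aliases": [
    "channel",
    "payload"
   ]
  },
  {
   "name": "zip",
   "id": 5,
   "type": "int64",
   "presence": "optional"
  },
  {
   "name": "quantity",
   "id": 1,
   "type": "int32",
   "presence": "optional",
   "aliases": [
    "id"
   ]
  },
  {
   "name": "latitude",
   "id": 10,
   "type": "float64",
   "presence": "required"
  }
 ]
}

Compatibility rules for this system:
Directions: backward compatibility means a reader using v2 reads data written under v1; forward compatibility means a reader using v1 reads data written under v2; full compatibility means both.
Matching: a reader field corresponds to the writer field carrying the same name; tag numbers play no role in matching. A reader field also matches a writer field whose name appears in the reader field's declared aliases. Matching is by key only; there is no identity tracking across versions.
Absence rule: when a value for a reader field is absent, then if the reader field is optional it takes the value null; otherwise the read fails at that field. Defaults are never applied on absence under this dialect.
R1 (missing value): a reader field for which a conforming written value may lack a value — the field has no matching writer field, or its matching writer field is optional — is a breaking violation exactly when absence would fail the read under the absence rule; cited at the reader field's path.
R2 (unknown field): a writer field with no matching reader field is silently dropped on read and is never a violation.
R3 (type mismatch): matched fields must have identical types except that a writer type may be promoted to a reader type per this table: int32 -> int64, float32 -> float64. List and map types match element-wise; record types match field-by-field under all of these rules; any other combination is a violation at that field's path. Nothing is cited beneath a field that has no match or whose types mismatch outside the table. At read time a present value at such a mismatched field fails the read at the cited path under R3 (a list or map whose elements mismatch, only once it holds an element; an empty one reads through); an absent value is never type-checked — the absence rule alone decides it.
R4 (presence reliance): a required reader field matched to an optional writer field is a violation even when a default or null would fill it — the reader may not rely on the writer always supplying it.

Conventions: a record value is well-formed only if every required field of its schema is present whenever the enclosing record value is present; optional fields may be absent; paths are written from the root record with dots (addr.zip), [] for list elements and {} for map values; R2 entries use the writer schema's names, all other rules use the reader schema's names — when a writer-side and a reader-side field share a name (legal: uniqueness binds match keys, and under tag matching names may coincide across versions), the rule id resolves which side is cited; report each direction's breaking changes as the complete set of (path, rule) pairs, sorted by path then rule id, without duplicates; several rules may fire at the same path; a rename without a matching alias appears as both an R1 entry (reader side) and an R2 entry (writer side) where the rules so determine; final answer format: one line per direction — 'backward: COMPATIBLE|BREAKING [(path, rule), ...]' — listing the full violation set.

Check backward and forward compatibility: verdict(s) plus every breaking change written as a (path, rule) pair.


backward: COMPATIBLE []; forward: COMPATIBLE []

arrows below run writer -> reader for Profile
backward analysis of Profile with v2 as reader and v1 as writer:
  tags <- tags (map<string, bool> -> map<string, bool>, writer optional)
  avatar <- payload (bytes -> bytes, writer optional)
  zip <- zip (int64 -> int64, writer optional)
  quantity <- id (int32 -> int32, writer optional)
  latitude <- latitude (float64 -> float64, writer required)
  writer field active has no reader counterpart
  => backward: COMPATIBLE
forward analysis of Profile with v1 as reader and v2 as writer:
  tags <- tags (map<string, bool> -> map<string, bool>, writer optional)
  payload: no writer-side match
  zip <- zip (int64 -> int64, writer optional)
  id: no writer-side match
  latitude <- latitude (float64 -> float64, writer required)
  active: no writer-side match
  writer field avatar has no reader counterpart
  writer field quantity has no reader counterpart
  => forward: COMPATIBLE


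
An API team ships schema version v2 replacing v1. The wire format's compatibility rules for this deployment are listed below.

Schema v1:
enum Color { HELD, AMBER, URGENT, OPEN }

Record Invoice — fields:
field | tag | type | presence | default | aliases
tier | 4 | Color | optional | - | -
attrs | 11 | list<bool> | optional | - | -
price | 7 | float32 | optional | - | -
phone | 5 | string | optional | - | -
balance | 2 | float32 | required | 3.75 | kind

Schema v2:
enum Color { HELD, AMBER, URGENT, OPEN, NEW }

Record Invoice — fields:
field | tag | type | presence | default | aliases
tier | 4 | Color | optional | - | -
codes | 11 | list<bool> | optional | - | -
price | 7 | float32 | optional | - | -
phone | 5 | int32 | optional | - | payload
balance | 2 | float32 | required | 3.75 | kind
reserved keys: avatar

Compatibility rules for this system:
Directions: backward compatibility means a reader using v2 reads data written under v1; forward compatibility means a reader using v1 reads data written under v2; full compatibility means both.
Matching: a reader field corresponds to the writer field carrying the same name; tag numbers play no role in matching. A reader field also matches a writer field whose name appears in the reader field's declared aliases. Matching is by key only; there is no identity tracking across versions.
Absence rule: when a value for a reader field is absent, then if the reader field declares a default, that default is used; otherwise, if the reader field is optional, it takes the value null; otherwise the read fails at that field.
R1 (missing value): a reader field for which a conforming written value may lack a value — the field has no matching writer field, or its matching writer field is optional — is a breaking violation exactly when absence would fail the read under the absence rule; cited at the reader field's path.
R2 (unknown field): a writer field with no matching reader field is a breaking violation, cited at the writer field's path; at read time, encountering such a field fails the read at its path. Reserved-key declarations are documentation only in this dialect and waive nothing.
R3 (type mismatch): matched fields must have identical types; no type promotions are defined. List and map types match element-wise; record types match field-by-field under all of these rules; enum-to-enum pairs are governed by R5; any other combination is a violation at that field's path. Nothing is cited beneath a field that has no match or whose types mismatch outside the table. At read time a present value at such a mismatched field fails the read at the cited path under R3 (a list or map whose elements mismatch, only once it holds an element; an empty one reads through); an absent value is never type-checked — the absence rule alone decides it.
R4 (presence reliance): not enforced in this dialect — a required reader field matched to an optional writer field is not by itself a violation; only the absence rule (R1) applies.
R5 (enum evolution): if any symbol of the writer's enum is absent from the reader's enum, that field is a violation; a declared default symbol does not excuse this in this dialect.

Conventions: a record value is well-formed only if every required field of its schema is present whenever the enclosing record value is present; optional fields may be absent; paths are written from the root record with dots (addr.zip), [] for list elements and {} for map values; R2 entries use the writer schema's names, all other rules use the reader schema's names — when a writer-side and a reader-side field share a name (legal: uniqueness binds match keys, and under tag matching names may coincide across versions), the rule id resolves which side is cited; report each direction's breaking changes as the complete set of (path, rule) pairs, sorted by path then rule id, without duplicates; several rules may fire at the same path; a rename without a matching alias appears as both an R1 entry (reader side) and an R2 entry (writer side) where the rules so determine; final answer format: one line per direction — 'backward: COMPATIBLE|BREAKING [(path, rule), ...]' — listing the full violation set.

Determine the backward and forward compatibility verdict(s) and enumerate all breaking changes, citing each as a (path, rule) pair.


in Invoice below, arrows point writer -> reader
checking backward for Invoice: reader v2 against writer v1:
  Color -> Color, writer optional: tier aligns to tier
  codes: no writer match
  float32 -> float32, writer optional: price aligns to price
  string -> int32, writer optional: phone aligns to phone
  float32 -> float32, writer required: balance aligns to balance
  attrs (writer side), unknown to reader
  R2 fires at attrs
  R3 fires at phone
  backward on Invoice therefore BREAKING (2)
checking forward for Invoice: reader v1 against writer v2:
  Color -> Color, writer optional: tier aligns to tier
  attrs: no writer match
  float32 -> float32, writer optional: price aligns to price
  int32 -> string, writer optional: phone aligns to phone
  float32 -> float32, writer required: balance aligns to balance
  codes (writer side), unknown to reader
  R2 fires at codes
  R3 fires at phone
  R5 fires at tier
  forward on Invoice therefore BREAKING (3)

backward: BREAKING [(attrs, R2), (phone, R3)]; forward: BREAKING [(codes, R2), (phone, R3), (tier, R5)]


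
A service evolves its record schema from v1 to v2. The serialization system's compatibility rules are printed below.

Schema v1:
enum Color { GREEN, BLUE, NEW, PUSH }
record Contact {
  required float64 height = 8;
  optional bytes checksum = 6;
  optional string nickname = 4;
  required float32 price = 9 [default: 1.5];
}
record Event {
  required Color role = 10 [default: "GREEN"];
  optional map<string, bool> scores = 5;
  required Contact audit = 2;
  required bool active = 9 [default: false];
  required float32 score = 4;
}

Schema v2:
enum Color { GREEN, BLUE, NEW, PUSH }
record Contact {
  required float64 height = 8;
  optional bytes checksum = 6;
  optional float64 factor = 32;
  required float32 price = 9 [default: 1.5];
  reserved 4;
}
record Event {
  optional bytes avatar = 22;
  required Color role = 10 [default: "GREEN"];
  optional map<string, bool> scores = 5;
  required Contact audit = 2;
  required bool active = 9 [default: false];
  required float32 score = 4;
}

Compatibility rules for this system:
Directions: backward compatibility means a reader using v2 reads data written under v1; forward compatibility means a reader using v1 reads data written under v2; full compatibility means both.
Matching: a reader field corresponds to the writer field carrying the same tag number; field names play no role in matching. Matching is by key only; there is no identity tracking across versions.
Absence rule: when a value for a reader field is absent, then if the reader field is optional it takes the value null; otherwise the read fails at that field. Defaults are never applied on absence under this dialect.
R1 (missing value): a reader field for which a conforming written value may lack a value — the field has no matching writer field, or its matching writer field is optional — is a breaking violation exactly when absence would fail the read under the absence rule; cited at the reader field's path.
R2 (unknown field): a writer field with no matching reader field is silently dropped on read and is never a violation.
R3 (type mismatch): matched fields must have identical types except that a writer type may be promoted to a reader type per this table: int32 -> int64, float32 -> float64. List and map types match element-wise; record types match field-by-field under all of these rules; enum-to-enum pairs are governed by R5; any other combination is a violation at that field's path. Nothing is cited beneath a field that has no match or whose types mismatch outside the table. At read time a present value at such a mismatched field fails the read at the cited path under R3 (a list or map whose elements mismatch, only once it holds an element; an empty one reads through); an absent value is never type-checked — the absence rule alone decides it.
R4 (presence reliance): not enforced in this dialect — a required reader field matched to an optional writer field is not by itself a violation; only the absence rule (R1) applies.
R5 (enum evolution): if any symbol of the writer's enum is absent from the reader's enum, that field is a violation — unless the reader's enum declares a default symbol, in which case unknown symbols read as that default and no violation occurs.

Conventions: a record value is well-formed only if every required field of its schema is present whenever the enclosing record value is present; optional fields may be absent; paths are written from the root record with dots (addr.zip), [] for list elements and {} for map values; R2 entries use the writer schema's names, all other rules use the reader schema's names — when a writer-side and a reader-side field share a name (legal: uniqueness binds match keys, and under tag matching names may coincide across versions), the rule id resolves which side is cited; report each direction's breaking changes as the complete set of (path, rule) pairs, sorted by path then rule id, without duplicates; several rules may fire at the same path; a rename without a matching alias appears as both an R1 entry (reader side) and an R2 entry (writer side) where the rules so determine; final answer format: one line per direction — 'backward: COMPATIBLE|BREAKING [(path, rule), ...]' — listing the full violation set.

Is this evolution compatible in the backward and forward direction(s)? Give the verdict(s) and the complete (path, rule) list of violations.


backward: COMPATIBLE []; forward: COMPATIBLE []

in Event below, arrows point writer -> reader
backward analysis of Event with v2 as reader and v1 as writer:
  avatar has no writer counterpart
  role: Color -> Color, writer required; from role
  scores: map<string, bool> -> map<string, bool>, writer optional; from scores
  audit: Contact -> Contact, writer required; from audit
  active: bool -> bool, writer required; from active
  score: float32 -> float32, writer required; from score
  audit.height: float64 -> float64, writer required; from audit.height
  audit.checksum: bytes -> bytes, writer optional; from audit.checksum
  audit.factor has no writer counterpart
  audit.price: float32 -> float32, writer required; from audit.price
  writer audit.nickname: unknown to reader
  => backward: COMPATIBLE
forward analysis of Event with v1 as reader and v2 as writer:
  role: Color -> Color, writer required; from role
  scores: map<string, bool> -> map<string, bool>, writer optional; from scores
  audit: Contact -> Contact, writer required; from audit
  active: bool -> bool, writer required; from active
  score: float32 -> float32, writer required; from score
  writer avatar: unknown to reader
  audit.height: float64 -> float64, writer required; from audit.height
  audit.checksum: bytes -> bytes, writer optional; from audit.checksum
  audit.nickname has no writer counterpart
  audit.price: float32 -> float32, writer required; from audit.price
  writer audit.factor: unknown to reader
  => forward: COMPATIBLE
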